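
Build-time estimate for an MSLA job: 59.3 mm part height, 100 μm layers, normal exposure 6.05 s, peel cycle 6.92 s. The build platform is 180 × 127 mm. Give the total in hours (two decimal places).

2.14 hours

Number of layers: 59.3 / 0.1 → 593 (rounded up).
Cycle time = 6.05 + 6.92, so 12.97 s.
Build time: 593 × 12.97 s = 7691.21 s, i.e. 2.14 hours.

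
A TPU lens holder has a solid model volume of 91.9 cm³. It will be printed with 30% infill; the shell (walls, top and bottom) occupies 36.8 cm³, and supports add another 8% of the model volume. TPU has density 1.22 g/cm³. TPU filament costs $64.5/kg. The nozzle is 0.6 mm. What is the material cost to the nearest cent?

Interior volume = 91.9 − 36.8 = 55.1 cm³.
Infill volume: 0.30 × 55.1 → 16.53 cm³.
Support: 0.08 × 91.9 → 7.352 cm³.
Total printed volume = 36.8 + 16.53 + 7.352 = 60.682 cm³.
Mass: 60.682 × 1.22 → 74.03204 g.
Cost = 74.03204 g / 1000 × $64.5/kg = $4.78.

$4.78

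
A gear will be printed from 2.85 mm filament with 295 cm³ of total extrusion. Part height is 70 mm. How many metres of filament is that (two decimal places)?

46.24 m

Cross-section of 2.85 mm filament: π·(2.85/2)² = 6.3794 mm².
Length = 295 cm³ / 6.3794 mm² = 295000 / 6.3794 = 46242.59 mm = 46.24 m.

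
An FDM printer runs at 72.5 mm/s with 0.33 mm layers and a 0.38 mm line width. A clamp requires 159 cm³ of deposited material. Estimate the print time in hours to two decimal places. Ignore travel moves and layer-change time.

4.86 hours

Extrusion cross-section = 0.33 × 0.38 = 0.1254 mm².
Toolpath length = 159 cm³ / 0.1254 mm² = 159000 / 0.1254 = 1267942.6 mm.
Time extruding: 1267942.6 / 72.5 → 17488.9 s.
In the requested units: 17488.9 s = 4.86 hours.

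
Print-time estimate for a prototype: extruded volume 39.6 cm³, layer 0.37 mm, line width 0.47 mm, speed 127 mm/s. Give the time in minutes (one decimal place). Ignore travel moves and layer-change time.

Bead cross-section = 0.37 × 0.47 = 0.1739 mm².
Toolpath length = 39.6 cm³ / 0.1739 mm² = 39600 / 0.1739 = 227717.1 mm.
Time extruding: 227717.1 / 127 → 1793 s.
In the requested units: 1793 s = 29.9 minutes.

29.9 minutes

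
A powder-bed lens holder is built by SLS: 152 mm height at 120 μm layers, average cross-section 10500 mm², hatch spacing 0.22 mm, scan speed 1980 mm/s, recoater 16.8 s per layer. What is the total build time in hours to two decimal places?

14.40 hours

Number of layers: 152 / 0.12 → 1267 (rounded up).
Hatch length per layer: 10500 / 0.22 → 47727.3 mm.
Per-layer scan time: 47727.3 / 1980 → 24.1047 s.
Layer cycle: 24.1047 + 16.8 → 40.9047 s.
Build time = 1267 × 40.9047 = 51826.2549 s = 14.40 hours.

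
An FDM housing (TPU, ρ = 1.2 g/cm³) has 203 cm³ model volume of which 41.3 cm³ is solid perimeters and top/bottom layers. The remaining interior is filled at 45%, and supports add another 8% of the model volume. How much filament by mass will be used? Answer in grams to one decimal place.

156.4 g

Infill region: 203 − 41.3 → 161.7 cm³.
Deposited infill = 0.45 × 161.7, so 72.765 cm³.
Support = 0.08 × 203, so 16.24 cm³.
Deposited volume: 41.3 + 72.765 + 16.24 → 130.305 cm³.
Mass: 130.305 × 1.2 → 156.366 g.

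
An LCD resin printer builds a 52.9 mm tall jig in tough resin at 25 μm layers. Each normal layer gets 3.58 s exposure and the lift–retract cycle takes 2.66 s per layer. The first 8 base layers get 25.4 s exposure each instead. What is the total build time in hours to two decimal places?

Number of layers: 52.9 / 0.025 → 2116 (rounded up).
Bottom layers = 8 × (25.4 + 2.66), so 224.48 s.
Remaining layers = 2108 × (3.58 + 2.66), so 13153.92 s.
Sum: 224.48 + 13153.92 = 13378.4 s → 3.72 hours.

3.72 hours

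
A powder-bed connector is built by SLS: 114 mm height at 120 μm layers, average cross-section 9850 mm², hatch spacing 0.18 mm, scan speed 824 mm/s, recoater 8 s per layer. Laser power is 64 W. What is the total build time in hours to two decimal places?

Layers = ⌈114/0.12⌉ = 950.
Hatch length per layer = 9850 / 0.18 = 54722.2 mm.
Per-layer scan time: 54722.2 / 824 → 66.4104 s.
Layer cycle = 66.4104 + 8, so 74.4104 s.
950 layers × 74.4104 s/layer = 70689.88 s, i.e. 19.64 hours.

19.64 hours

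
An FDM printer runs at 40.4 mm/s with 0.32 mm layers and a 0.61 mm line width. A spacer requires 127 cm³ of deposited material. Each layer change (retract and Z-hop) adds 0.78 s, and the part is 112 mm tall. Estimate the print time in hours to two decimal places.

Line area = 0.32 × 0.61, so 0.1952 mm².
Path length: 127000 mm³ / 0.1952 mm² → 650614.8 mm.
Time extruding = 650614.8 / 40.4, so 16104.3 s.
Number of layers: 112 / 0.32 → 350 (rounded up).
Layer-change overhead = 350 × 0.78, so 273 s.
Altogether 16104.3 + 273 = 16377.3 s, i.e. 4.55 hours.

4.55 hours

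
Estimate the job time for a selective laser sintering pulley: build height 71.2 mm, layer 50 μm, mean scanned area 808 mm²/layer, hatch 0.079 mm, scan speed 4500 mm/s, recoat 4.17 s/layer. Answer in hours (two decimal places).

Layers = ⌈71.2/0.05⌉ = 1424.
Per-layer scan distance = 808 / 0.079 = 10227.8 mm.
Scan time per layer = 10227.8 / 4500, so 2.2728 s.
Layer cycle = 2.2728 + 4.17, so 6.4428 s.
1424 layers × 6.4428 s/layer = 9174.5472 s, i.e. 2.55 hours.

2.55 hours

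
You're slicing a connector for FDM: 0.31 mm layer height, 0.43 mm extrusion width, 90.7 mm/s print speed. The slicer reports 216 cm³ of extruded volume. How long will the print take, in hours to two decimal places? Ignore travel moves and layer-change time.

4.96 hours

Line area = 0.31 × 0.43 = 0.1333 mm².
Toolpath length = 216 cm³ / 0.1333 mm² = 216000 / 0.1333 = 1620405.1 mm.
Extrusion time: 1620405.1 / 90.7 → 17865.5 s.
That's 17865.5 s → 4.96 hours.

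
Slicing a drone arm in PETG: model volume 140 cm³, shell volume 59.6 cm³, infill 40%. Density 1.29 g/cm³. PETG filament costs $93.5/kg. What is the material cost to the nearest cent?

$11.07

Interior volume = 140 − 59.6 = 80.4 cm³.
Infill deposited = 0.40 × 80.4 = 32.16 cm³.
Total printed volume = 59.6 + 32.16 = 91.76 cm³.
Mass = 91.76 × 1.29, so 118.3704 g.
At $93.5/kg: 118.3704/1000 × 93.5 = $11.07.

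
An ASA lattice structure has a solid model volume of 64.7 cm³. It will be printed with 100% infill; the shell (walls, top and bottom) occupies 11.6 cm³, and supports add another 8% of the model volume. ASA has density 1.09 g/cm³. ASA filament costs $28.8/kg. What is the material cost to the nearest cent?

Infill region = 64.7 − 11.6, so 53.1 cm³.
Infill volume: 1.00 × 53.1 → 53.1 cm³.
Support: 0.08 × 64.7 → 5.176 cm³.
Total extruded: 11.6 + 53.1 + 5.176 → 69.876 cm³.
Mass = 69.876 × 1.09 = 76.16484 g.
Cost = 76.16484 g / 1000 × $28.8/kg = $2.19.

$2.19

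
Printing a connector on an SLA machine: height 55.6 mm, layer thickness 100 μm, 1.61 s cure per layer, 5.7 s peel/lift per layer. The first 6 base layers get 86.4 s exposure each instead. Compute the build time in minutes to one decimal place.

Layer count = ceil(55.6 / 0.1) = 556.
Base layers: 6 × (86.4 + 5.7) → 552.6 s.
Regular layers = 550 × (1.61 + 5.7), so 4020.5 s.
Sum: 552.6 + 4020.5 = 4573.1 s → 76.2 minutes.

76.2 minutes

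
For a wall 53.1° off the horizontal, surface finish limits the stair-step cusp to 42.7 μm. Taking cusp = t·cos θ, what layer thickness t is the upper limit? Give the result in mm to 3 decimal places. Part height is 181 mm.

t = h_c / cos θ = 0.0427 / 0.6004 = 0.071 mm.

0.071 mm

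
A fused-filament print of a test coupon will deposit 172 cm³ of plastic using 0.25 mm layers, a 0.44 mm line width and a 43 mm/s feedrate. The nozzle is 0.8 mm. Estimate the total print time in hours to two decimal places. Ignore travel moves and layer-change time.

Extrusion cross-section = 0.25 × 0.44 = 0.11 mm².
Total extruded path = 172000/0.11 = 1563636.4 mm.
Extrusion time = 1563636.4 / 43 = 36363.6 s.
That's 36363.6 s → 10.10 hours.

10.10 hours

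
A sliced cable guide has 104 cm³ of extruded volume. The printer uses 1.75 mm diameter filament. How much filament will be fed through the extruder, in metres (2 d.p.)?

Cross-section of 1.75 mm filament: π·(1.75/2)² = 2.4053 mm².
L = 104000 mm³ / 2.4053 mm² = 43237.85 mm, i.e. 43.24 m.

43.24 m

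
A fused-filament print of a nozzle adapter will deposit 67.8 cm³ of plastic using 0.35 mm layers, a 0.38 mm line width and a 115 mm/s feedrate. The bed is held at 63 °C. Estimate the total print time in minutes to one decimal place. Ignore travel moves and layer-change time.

73.9 minutes

Bead cross-section = 0.35 × 0.38 = 0.133 mm².
Path length: 67800 mm³ / 0.133 mm² → 509774.4 mm.
Print-move time: 509774.4 / 115 → 4432.8 s.
That's 4432.8 s → 73.9 minutes.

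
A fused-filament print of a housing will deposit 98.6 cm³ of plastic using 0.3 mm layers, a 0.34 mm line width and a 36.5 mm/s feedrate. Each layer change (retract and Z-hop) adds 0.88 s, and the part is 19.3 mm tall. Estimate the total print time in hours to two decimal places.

Bead cross-section: 0.3 × 0.34 → 0.102 mm².
Toolpath length = 98.6 cm³ / 0.102 mm² = 98600 / 0.102 = 966666.7 mm.
Time extruding = 966666.7 / 36.5, so 26484 s.
Layers = ⌈19.3/0.3⌉ = 65.
Layer-change overhead = 65 × 0.88 = 57.2 s.
Altogether 26484 + 57.2 = 26541.2 s, i.e. 7.37 hours.

7.37 hours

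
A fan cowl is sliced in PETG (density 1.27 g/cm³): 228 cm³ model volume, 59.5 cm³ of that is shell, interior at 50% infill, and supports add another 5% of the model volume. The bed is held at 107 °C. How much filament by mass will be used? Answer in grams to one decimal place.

197.0 g

Infill region = 228 − 59.5 = 168.5 cm³.
Deposited infill = 0.50 × 168.5 = 84.25 cm³.
Support = 0.05 × 228, so 11.4 cm³.
Total printed volume = 59.5 + 84.25 + 11.4, so 155.15 cm³.
Mass = 155.15 × 1.27, so 197.0405 g.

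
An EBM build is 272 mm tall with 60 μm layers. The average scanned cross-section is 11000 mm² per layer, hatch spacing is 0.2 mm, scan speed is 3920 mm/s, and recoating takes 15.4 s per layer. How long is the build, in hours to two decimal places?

Number of layers: 272 / 0.06 → 4534 (rounded up).
Hatch length per layer = 11000 / 0.2, so 55000 mm.
Per-layer scan time: 55000 / 3920 → 14.0306 s.
Layer cycle: 14.0306 + 15.4 → 29.4306 s.
Total: 4534 × 29.4306 s = 133438.3404 s → 37.07 hours.

37.07 hours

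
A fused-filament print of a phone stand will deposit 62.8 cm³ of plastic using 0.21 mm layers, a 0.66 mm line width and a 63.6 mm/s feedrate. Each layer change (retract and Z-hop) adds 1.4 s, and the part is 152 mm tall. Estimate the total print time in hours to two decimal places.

Extrusion cross-section = 0.21 × 0.66 = 0.1386 mm².
Toolpath length = 62.8 cm³ / 0.1386 mm² = 62800 / 0.1386 = 453102.5 mm.
Print-move time: 453102.5 / 63.6 → 7124.3 s.
Layers = ⌈152/0.21⌉ = 724.
Layer-change overhead = 724 × 1.4 = 1013.6 s.
Altogether 7124.3 + 1013.6 = 8137.9 s, i.e. 2.26 hours.

2.26 hours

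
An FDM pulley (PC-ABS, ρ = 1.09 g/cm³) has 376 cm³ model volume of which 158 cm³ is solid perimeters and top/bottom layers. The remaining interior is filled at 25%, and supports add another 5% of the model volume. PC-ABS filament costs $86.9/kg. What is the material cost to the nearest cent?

$21.91

Volume inside the shell: 376 − 158 → 218 cm³.
Infill deposited = 0.25 × 218, so 54.5 cm³.
Support = 0.05 × 376, so 18.8 cm³.
Total extruded = 158 + 54.5 + 18.8, so 231.3 cm³.
Mass = 231.3 × 1.09 = 252.117 g.
Cost = 252.117 g / 1000 × $86.9/kg = $21.91.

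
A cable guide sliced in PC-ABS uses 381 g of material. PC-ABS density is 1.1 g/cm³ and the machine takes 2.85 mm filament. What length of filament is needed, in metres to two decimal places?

Extruded volume: 381/1.1 = 346.3636 cm³ (346363.6 mm³).
Cross-section of 2.85 mm filament: π·(2.85/2)² = 6.3794 mm².
L = V/A = 346363.6/6.3794 = 54294.07 mm → 54.29 m.

54.29 m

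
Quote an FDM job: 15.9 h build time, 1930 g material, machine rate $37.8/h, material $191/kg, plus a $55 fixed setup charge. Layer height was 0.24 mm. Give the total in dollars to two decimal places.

$1024.65

Machine-time cost = 37.8 × 15.9 = $601.02.
Material charge = 191 × 1930/1000, so $368.63.
Adding setup: 601.02 + 368.63 + 55 → $1024.65.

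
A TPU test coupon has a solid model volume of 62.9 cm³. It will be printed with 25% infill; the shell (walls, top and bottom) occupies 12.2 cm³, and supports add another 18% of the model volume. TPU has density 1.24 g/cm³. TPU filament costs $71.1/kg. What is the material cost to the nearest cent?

Volume inside the shell = 62.9 − 12.2, so 50.7 cm³.
Deposited infill = 0.25 × 50.7, so 12.675 cm³.
Support = 0.18 × 62.9, so 11.322 cm³.
Total printed volume = 12.2 + 12.675 + 11.322, so 36.197 cm³.
Mass = 36.197 × 1.24, so 44.88428 g.
Cost = 44.88428 g / 1000 × $71.1/kg = $3.19.

$3.19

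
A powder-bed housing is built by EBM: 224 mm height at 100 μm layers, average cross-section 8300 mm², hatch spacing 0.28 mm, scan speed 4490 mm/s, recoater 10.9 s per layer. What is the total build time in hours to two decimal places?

10.89 hours

Layer count = ceil(224 / 0.1) = 2240.
Scan path per layer = 8300 / 0.28, so 29642.9 mm.
Per-layer scan time = 29642.9 / 4490, so 6.602 s.
Per-layer time: 6.602 + 10.9 → 17.502 s.
Build time = 2240 × 17.502 = 39204.48 s = 10.89 hours.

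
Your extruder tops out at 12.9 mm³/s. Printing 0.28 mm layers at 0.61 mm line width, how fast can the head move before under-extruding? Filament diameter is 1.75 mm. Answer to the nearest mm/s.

76 mm/s

Extrusion cross-section = 0.28 × 0.61, so 0.1708 mm².
Max speed = 12.9 / 0.1708 = 75.53 ≈ 76 mm/s.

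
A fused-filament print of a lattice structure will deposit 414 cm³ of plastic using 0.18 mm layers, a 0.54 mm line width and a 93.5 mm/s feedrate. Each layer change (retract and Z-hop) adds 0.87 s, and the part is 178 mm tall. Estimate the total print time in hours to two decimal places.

12.89 hours

Extrusion cross-section: 0.18 × 0.54 → 0.0972 mm².
Total extruded path = 414000/0.0972 = 4259259.3 mm.
Print-move time = 4259259.3 / 93.5 = 45553.6 s.
Layer count = ceil(178 / 0.18) = 989.
Non-print overhead: 989 × 0.87 → 860.43 s.
Total = 45553.6 + 860.43 = 46414.03 s = 12.89 hours.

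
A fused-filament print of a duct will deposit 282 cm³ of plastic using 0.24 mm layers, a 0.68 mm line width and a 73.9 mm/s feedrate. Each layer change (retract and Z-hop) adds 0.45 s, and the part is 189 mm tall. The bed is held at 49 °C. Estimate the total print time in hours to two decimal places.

6.59 hours

Line area = 0.24 × 0.68 = 0.1632 mm².
Total extruded path = 282000/0.1632 = 1727941.2 mm.
Time extruding: 1727941.2 / 73.9 → 23382.2 s.
Layer count = ceil(189 / 0.24) = 788.
Non-print overhead = 788 × 0.45, so 354.6 s.
Altogether 23382.2 + 354.6 = 23736.8 s, i.e. 6.59 hours.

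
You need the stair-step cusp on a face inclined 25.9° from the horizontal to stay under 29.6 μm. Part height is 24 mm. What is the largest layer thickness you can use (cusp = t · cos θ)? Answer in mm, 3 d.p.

0.033 mm

Layer height = cusp / cos(25.9°) = 0.0296 / 0.8996 = 0.033 mm.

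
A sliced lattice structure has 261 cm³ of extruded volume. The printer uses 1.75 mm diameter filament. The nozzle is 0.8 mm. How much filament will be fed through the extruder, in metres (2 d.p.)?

Filament cross-section = π × (1.75/2)² = 2.4053 mm².
L = 261000 mm³ / 2.4053 mm² = 108510.37 mm, i.e. 108.51 m.

108.51 m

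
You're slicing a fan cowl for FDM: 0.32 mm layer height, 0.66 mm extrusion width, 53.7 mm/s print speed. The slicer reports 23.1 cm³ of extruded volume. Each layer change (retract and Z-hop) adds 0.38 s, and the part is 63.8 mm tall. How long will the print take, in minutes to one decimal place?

35.2 minutes

Line area: 0.32 × 0.66 → 0.2112 mm².
Total extruded path = 23100/0.2112 = 109375 mm.
Time extruding: 109375 / 53.7 → 2036.8 s.
Number of layers: 63.8 / 0.32 → 200 (rounded up).
Z-hop total = 200 × 0.38, so 76 s.
Total = 2036.8 + 76 = 2112.8 s = 35.2 minutes.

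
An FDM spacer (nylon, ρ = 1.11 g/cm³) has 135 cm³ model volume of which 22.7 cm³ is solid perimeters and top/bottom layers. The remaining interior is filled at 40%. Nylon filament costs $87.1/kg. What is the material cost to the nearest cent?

Volume inside the shell: 135 − 22.7 → 112.3 cm³.
Deposited infill = 0.40 × 112.3 = 44.92 cm³.
Total extruded: 22.7 + 44.92 → 67.62 cm³.
Mass: 67.62 × 1.11 → 75.0582 g.
Cost = 75.0582 g / 1000 × $87.1/kg = $6.54.

$6.54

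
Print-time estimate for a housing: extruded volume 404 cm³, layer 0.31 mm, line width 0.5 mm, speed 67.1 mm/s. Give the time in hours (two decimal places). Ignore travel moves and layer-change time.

10.79 hours

Bead cross-section = 0.31 × 0.5 = 0.155 mm².
Total extruded path = 404000/0.155 = 2606451.6 mm.
Print-move time = 2606451.6 / 67.1, so 38844.3 s.
In the requested units: 38844.3 s = 10.79 hours.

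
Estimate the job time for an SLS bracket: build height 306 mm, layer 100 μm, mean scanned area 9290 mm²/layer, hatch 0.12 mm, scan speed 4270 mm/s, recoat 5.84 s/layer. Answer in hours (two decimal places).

20.37 hours

Layers = ⌈306/0.1⌉ = 3060.
Scan path per layer: 9290 / 0.12 → 77416.7 mm.
Scan time per layer = 77416.7 / 4270 = 18.1304 s.
Time per layer: 18.1304 + 5.84 → 23.9704 s.
3060 layers × 23.9704 s/layer = 73349.424 s, i.e. 20.37 hours.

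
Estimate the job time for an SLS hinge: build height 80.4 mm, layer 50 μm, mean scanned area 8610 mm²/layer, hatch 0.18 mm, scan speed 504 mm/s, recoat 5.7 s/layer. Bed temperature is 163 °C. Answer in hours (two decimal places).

Layers = ⌈80.4/0.05⌉ = 1608.
Scan path per layer = 8610 / 0.18, so 47833.3 mm.
Scan time per layer = 47833.3 / 504, so 94.9073 s.
Layer cycle: 94.9073 + 5.7 → 100.6073 s.
Build time = 1608 × 100.6073 = 161776.5384 s = 44.94 hours.

44.94 hours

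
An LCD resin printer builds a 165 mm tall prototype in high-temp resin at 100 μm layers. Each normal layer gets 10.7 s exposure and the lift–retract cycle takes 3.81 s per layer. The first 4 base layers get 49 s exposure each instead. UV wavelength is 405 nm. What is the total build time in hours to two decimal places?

Number of layers: 165 / 0.1 → 1650 (rounded up).
Bottom layers: 4 × (49 + 3.81) → 211.24 s.
Regular layers = 1646 × (10.7 + 3.81) = 23883.46 s.
Total = 211.24 + 23883.46 = 24094.7 s = 6.69 hours.

6.69 hours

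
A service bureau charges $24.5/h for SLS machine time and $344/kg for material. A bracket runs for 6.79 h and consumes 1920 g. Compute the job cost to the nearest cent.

Time charge = 24.5 × 6.79, so $166.355.
Material charge: 344 × 1920/1000 → $660.48.
Job cost: 166.355 + 660.48 = 826.835 ≈ $826.84.

$826.84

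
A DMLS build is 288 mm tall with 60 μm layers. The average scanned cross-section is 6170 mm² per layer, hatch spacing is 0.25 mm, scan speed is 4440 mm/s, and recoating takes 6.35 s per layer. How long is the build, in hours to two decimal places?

15.88 hours

Layer count = ceil(288 / 0.06) = 4800.
Scan path per layer: 6170 / 0.25 → 24680 mm.
Scan time per layer = 24680 / 4440, so 5.5586 s.
Layer cycle: 5.5586 + 6.35 → 11.9086 s.
Total: 4800 × 11.9086 s = 57161.28 s → 15.88 hours.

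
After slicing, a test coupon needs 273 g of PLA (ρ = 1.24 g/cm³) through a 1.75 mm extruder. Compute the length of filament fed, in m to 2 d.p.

Extruded volume: 273/1.24 = 220.1613 cm³ (220161.3 mm³).
Filament cross-section = π × (1.75/2)² = 2.4053 mm².
L = V/A = 220161.3/2.4053 = 91531.74 mm → 91.53 m.

91.53 m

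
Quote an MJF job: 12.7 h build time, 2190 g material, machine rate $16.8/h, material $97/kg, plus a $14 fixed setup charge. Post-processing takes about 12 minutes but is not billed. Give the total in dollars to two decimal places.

$439.79

Machine cost: 16.8 × 12.7 → $213.36.
Material cost = 97 × 2190/1000 = $212.43.
Total = 213.36 + 212.43 + 14 = $439.79.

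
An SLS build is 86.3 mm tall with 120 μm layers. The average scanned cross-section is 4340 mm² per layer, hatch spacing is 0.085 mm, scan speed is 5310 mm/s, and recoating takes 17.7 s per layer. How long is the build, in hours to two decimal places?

5.46 hours

Number of layers: 86.3 / 0.12 → 720 (rounded up).
Per-layer scan distance: 4340 / 0.085 → 51058.8 mm.
Laser time per layer: 51058.8 / 5310 → 9.6156 s.
Per-layer time: 9.6156 + 17.7 → 27.3156 s.
Build time = 720 × 27.3156 = 19667.232 s = 5.46 hours.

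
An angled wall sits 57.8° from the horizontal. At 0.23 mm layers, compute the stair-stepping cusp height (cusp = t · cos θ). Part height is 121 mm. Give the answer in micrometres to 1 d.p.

122.6 μm

h_c = t·cos θ = 0.23 × 0.5329 = 0.122567 mm (122.6 μm).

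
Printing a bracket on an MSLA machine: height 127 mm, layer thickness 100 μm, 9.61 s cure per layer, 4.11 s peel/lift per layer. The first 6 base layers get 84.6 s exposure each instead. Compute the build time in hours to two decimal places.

Number of layers: 127 / 0.1 → 1270 (rounded up).
Base layers = 6 × (84.6 + 4.11), so 532.26 s.
Regular layers: 1264 × (9.61 + 4.11) → 17342.08 s.
Sum: 532.26 + 17342.08 = 17874.34 s → 4.97 hours.

4.97 hours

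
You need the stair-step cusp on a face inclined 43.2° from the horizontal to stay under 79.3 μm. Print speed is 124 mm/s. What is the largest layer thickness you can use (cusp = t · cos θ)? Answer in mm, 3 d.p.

cos(43.2°) = 0.7290; t_max = 0.0793/0.7290 = 0.109 mm.

0.109 mm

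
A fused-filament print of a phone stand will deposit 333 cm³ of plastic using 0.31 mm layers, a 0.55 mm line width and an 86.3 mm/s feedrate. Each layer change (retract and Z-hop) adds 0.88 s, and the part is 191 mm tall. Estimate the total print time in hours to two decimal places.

6.44 hours

Bead cross-section: 0.31 × 0.55 → 0.1705 mm².
Total extruded path = 333000/0.1705 = 1953079.2 mm.
Time extruding: 1953079.2 / 86.3 → 22631.3 s.
Number of layers: 191 / 0.31 → 617 (rounded up).
Z-hop total = 617 × 0.88 = 542.96 s.
Altogether 22631.3 + 542.96 = 23174.26 s, i.e. 6.44 hours.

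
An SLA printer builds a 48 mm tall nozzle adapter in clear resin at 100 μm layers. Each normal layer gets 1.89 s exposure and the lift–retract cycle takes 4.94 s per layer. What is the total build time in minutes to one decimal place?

Layers = ⌈48/0.1⌉ = 480.
Per-layer time = 1.89 + 4.94 = 6.83 s.
Total = 480 × 6.83 = 3278.4 s = 54.6 minutes.

54.6 minutes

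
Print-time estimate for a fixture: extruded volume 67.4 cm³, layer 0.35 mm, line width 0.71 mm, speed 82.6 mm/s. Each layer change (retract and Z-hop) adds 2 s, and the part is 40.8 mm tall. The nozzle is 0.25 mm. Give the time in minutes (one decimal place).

58.6 minutes

Line area = 0.35 × 0.71 = 0.2485 mm².
Toolpath length = 67.4 cm³ / 0.2485 mm² = 67400 / 0.2485 = 271227.4 mm.
Extrusion time = 271227.4 / 82.6, so 3283.6 s.
Layers = ⌈40.8/0.35⌉ = 117.
Layer-change overhead = 117 × 2 = 234 s.
Total = 3283.6 + 234 = 3517.6 s = 58.6 minutes.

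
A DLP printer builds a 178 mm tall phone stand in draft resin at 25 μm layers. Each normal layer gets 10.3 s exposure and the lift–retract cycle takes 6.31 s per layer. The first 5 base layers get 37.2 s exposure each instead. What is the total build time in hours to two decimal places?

Layers = ⌈178/0.025⌉ = 7120.
Bottom layers = 5 × (37.2 + 6.31), so 217.55 s.
Remaining layers: 7115 × (10.3 + 6.31) → 118180.15 s.
Total = 217.55 + 118180.15 = 118397.7 s = 32.89 hours.

32.89 hours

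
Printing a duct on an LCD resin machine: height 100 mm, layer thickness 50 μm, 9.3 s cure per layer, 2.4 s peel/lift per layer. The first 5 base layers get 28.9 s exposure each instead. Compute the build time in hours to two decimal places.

Layer count = ceil(100 / 0.05) = 2000.
Bottom layers: 5 × (28.9 + 2.4) → 156.5 s.
Regular layers: 1995 × (9.3 + 2.4) → 23341.5 s.
Total = 156.5 + 23341.5 = 23498 s = 6.53 hours.

6.53 hours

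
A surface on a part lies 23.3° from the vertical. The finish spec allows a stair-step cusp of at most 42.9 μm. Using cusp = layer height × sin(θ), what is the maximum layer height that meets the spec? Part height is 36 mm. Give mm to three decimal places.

0.108 mm

t = h_c / sin θ = 0.0429 / 0.3955 = 0.108 mm.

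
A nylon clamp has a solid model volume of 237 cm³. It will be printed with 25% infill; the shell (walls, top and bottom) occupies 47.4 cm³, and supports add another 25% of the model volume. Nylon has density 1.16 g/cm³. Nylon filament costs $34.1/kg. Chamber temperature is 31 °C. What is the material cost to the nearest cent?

Infill region = 237 − 47.4 = 189.6 cm³.
Deposited infill = 0.25 × 189.6, so 47.4 cm³.
Support: 0.25 × 237 → 59.25 cm³.
Deposited volume = 47.4 + 47.4 + 59.25 = 154.05 cm³.
Mass = 154.05 × 1.16 = 178.698 g.
At $34.1/kg: 178.698/1000 × 34.1 = $6.09.

$6.09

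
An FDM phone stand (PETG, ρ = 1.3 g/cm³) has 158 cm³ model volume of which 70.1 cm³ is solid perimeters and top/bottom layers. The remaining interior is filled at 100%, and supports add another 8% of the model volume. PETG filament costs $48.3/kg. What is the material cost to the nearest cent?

$10.71

Interior volume = 158 − 70.1, so 87.9 cm³.
Infill deposited = 1.00 × 87.9 = 87.9 cm³.
Support: 0.08 × 158 → 12.64 cm³.
Total extruded = 70.1 + 87.9 + 12.64 = 170.64 cm³.
Mass = 170.64 × 1.3 = 221.832 g.
Cost = 221.832 g / 1000 × $48.3/kg = $10.71.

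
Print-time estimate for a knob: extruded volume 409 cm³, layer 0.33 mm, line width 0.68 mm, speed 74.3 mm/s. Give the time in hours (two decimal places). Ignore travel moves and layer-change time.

6.81 hours

Extrusion cross-section = 0.33 × 0.68, so 0.2244 mm².
Path length: 409000 mm³ / 0.2244 mm² → 1822638.1 mm.
Extrusion time = 1822638.1 / 74.3, so 24530.8 s.
Converting: 24530.8 s = 6.81 hours.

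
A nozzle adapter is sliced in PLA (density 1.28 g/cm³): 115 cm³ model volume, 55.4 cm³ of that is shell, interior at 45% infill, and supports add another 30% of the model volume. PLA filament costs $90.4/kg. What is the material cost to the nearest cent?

Interior volume: 115 − 55.4 → 59.6 cm³.
Infill volume: 0.45 × 59.6 → 26.82 cm³.
Support = 0.30 × 115, so 34.5 cm³.
Total printed volume = 55.4 + 26.82 + 34.5, so 116.72 cm³.
Mass = 116.72 × 1.28, so 149.4016 g.
Cost = 149.4016 g / 1000 × $90.4/kg = $13.51.

$13.51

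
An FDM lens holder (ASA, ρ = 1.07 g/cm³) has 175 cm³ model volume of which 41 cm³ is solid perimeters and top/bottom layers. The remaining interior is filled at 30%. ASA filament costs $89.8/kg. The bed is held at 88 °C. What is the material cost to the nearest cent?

Interior volume = 175 − 41, so 134 cm³.
Infill deposited = 0.30 × 134, so 40.2 cm³.
Total extruded = 41 + 40.2 = 81.2 cm³.
Mass = 81.2 × 1.07 = 86.884 g.
At $89.8/kg: 86.884/1000 × 89.8 = $7.80.

$7.80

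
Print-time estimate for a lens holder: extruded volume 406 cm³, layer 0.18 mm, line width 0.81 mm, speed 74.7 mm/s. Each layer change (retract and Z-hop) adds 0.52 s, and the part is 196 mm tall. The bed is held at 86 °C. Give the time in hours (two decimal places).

Extrusion cross-section = 0.18 × 0.81, so 0.1458 mm².
Toolpath length = 406 cm³ / 0.1458 mm² = 406000 / 0.1458 = 2784636.5 mm.
Extrusion time = 2784636.5 / 74.7, so 37277.6 s.
Number of layers: 196 / 0.18 → 1089 (rounded up).
Non-print overhead = 1089 × 0.52 = 566.28 s.
Total = 37277.6 + 566.28 = 37843.88 s = 10.51 hours.

10.51 hours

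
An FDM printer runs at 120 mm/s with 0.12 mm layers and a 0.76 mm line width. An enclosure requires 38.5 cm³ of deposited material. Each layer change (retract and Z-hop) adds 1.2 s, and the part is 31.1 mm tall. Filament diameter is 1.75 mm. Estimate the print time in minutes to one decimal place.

63.8 minutes

Extrusion cross-section: 0.12 × 0.76 → 0.0912 mm².
Toolpath length = 38.5 cm³ / 0.0912 mm² = 38500 / 0.0912 = 422149.1 mm.
Extrusion time: 422149.1 / 120 → 3517.9 s.
Layers = ⌈31.1/0.12⌉ = 260.
Z-hop total = 260 × 1.2, so 312 s.
Total = 3517.9 + 312 = 3829.9 s = 63.8 minutes.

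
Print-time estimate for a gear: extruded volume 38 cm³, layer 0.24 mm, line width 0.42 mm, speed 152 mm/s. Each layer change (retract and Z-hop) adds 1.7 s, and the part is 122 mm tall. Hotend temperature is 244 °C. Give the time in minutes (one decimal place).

Line area = 0.24 × 0.42, so 0.1008 mm².
Path length: 38000 mm³ / 0.1008 mm² → 376984.1 mm.
Time extruding: 376984.1 / 152 → 2480.2 s.
Layer count = ceil(122 / 0.24) = 509.
Layer-change overhead = 509 × 1.7 = 865.3 s.
Altogether 2480.2 + 865.3 = 3345.5 s, i.e. 55.8 minutes.

55.8 minutes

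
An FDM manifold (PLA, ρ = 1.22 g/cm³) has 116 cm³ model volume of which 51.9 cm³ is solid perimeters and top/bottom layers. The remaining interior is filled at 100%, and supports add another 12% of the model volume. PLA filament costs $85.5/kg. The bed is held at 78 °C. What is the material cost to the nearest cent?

Infill region: 116 − 51.9 → 64.1 cm³.
Infill deposited = 1.00 × 64.1 = 64.1 cm³.
Support: 0.12 × 116 → 13.92 cm³.
Total printed volume: 51.9 + 64.1 + 13.92 → 129.92 cm³.
Mass: 129.92 × 1.22 → 158.5024 g.
At $85.5/kg: 158.5024/1000 × 85.5 = $13.55.

$13.55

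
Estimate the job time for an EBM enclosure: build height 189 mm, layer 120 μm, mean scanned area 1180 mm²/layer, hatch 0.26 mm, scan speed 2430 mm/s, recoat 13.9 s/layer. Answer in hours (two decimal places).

6.90 hours

Layer count = ceil(189 / 0.12) = 1575.
Scan path per layer = 1180 / 0.26, so 4538.5 mm.
Scan time per layer = 4538.5 / 2430 = 1.8677 s.
Per-layer time: 1.8677 + 13.9 → 15.7677 s.
Total: 1575 × 15.7677 s = 24834.1275 s → 6.90 hours.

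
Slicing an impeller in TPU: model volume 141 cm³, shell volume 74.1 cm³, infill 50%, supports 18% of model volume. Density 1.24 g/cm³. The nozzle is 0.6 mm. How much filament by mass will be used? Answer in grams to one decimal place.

164.8 g

Interior volume: 141 − 74.1 → 66.9 cm³.
Deposited infill = 0.50 × 66.9 = 33.45 cm³.
Support = 0.18 × 141, so 25.38 cm³.
Deposited volume = 74.1 + 33.45 + 25.38, so 132.93 cm³.
Mass = 132.93 × 1.24 = 164.8332 g.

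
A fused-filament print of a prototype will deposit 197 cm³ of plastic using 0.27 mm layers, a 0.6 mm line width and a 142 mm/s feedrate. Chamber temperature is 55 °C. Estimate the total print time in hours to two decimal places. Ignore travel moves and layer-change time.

2.38 hours

Extrusion cross-section = 0.27 × 0.6, so 0.162 mm².
Path length: 197000 mm³ / 0.162 mm² → 1216049.4 mm.
Print-move time = 1216049.4 / 142, so 8563.7 s.
8563.7 s = 2.38 hours.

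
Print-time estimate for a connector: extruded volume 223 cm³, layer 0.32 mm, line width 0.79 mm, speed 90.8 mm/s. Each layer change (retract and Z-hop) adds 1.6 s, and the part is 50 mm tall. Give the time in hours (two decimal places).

Bead cross-section: 0.32 × 0.79 → 0.2528 mm².
Toolpath length = 223 cm³ / 0.2528 mm² = 223000 / 0.2528 = 882120.3 mm.
Time extruding: 882120.3 / 90.8 → 9715 s.
Number of layers: 50 / 0.32 → 157 (rounded up).
Layer-change overhead: 157 × 1.6 → 251.2 s.
Total = 9715 + 251.2 = 9966.2 s = 2.77 hours.

2.77 hours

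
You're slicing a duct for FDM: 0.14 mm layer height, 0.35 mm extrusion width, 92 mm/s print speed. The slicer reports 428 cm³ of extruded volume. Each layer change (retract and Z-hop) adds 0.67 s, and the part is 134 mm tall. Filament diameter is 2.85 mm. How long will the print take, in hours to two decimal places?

Bead cross-section = 0.14 × 0.35 = 0.049 mm².
Toolpath length = 428 cm³ / 0.049 mm² = 428000 / 0.049 = 8734693.9 mm.
Extrusion time = 8734693.9 / 92, so 94942.3 s.
Layer count = ceil(134 / 0.14) = 958.
Non-print overhead: 958 × 0.67 → 641.86 s.
Altogether 94942.3 + 641.86 = 95584.16 s, i.e. 26.55 hours.

26.55 hours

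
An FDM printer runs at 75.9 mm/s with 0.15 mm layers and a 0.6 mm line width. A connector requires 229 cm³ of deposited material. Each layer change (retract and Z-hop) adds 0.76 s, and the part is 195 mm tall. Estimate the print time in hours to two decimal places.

9.59 hours

Line area: 0.15 × 0.6 → 0.09 mm².
Total extruded path = 229000/0.09 = 2544444.4 mm.
Time extruding = 2544444.4 / 75.9, so 33523.6 s.
Layers = ⌈195/0.15⌉ = 1300.
Z-hop total = 1300 × 0.76 = 988 s.
Altogether 33523.6 + 988 = 34511.6 s, i.e. 9.59 hours.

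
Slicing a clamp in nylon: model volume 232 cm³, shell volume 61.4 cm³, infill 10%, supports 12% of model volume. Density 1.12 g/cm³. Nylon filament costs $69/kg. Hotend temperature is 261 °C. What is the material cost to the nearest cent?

Infill region: 232 − 61.4 → 170.6 cm³.
Deposited infill: 0.10 × 170.6 → 17.06 cm³.
Support: 0.12 × 232 → 27.84 cm³.
Total printed volume = 61.4 + 17.06 + 27.84 = 106.3 cm³.
Mass = 106.3 × 1.12 = 119.056 g.
Cost = 119.056 g / 1000 × $69/kg = $8.21.

$8.21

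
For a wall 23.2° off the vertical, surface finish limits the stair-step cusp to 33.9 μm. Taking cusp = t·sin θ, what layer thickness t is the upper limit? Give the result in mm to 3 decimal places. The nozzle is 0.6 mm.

0.086 mm

t = h_c / sin θ = 0.0339 / 0.3939 = 0.086 mm.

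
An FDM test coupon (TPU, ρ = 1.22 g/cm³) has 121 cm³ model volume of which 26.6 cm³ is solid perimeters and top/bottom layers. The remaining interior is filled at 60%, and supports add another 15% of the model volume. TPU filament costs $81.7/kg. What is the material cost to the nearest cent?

$10.11

Infill region = 121 − 26.6, so 94.4 cm³.
Deposited infill = 0.60 × 94.4, so 56.64 cm³.
Support = 0.15 × 121, so 18.15 cm³.
Total printed volume = 26.6 + 56.64 + 18.15 = 101.39 cm³.
Mass: 101.39 × 1.22 → 123.6958 g.
Cost = 123.6958 g / 1000 × $81.7/kg = $10.11.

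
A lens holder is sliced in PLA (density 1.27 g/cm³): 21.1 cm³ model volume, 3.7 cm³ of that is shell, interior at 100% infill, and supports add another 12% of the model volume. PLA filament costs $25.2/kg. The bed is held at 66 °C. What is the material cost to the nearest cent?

Volume inside the shell: 21.1 − 3.7 → 17.4 cm³.
Infill volume = 1.00 × 17.4 = 17.4 cm³.
Support: 0.12 × 21.1 → 2.532 cm³.
Total printed volume = 3.7 + 17.4 + 2.532, so 23.632 cm³.
Mass = 23.632 × 1.27 = 30.01264 g.
Cost = 30.01264 g / 1000 × $25.2/kg = $0.76.

$0.76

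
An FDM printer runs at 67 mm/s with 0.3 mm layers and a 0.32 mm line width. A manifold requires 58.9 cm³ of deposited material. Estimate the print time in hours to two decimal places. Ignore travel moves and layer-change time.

2.54 hours

Line area = 0.3 × 0.32 = 0.096 mm².
Total extruded path = 58900/0.096 = 613541.7 mm.
Time extruding = 613541.7 / 67, so 9157.3 s.
9157.3 s = 2.54 hours.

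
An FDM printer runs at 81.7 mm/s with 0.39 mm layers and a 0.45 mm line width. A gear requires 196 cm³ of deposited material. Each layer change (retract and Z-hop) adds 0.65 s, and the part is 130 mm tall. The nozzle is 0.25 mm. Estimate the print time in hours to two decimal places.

3.86 hours

Bead cross-section = 0.39 × 0.45 = 0.1755 mm².
Toolpath length = 196 cm³ / 0.1755 mm² = 196000 / 0.1755 = 1116809.1 mm.
Print-move time = 1116809.1 / 81.7, so 13669.6 s.
Layers = ⌈130/0.39⌉ = 334.
Z-hop total = 334 × 0.65 = 217.1 s.
Altogether 13669.6 + 217.1 = 13886.7 s, i.e. 3.86 hours.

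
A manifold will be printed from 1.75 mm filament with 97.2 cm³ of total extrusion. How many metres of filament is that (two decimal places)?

A = π r² = π × 0.875² = 2.4053 mm².
Length = 97.2 cm³ / 2.4053 mm² = 97200 / 2.4053 = 40410.76 mm = 40.41 m.

40.41 m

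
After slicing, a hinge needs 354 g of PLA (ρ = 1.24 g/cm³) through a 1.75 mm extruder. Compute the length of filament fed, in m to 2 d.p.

Volume = 354 g / 1.24 g·cm⁻³ = 285.4839 cm³ = 285483.9 mm³.
Cross-section of 1.75 mm filament: π·(1.75/2)² = 2.4053 mm².
L = V/A = 285483.9/2.4053 = 118689.52 mm → 118.69 m.

118.69 m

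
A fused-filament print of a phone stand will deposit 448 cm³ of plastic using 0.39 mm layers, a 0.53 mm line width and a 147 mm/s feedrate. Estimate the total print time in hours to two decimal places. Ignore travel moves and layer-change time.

4.10 hours

Line area: 0.39 × 0.53 → 0.2067 mm².
Total extruded path = 448000/0.2067 = 2167392.4 mm.
Extrusion time = 2167392.4 / 147 = 14744.2 s.
In the requested units: 14744.2 s = 4.10 hours.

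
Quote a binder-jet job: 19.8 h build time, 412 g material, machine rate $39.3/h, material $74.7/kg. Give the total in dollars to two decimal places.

$808.92

Machine cost = 39.3 × 19.8, so $778.14.
Material cost = 74.7 × 412/1000 = $30.7764.
Job cost: 778.14 + 30.7764 = 808.9164 ≈ $808.92.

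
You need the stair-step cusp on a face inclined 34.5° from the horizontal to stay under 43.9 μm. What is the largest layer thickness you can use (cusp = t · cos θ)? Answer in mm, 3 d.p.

0.053 mm

cos(34.5°) = 0.8241; t_max = 0.0439/0.8241 = 0.053 mm.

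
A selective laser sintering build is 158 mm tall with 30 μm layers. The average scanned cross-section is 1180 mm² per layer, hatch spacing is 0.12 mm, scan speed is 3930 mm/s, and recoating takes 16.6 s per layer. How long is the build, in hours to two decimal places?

27.95 hours

Number of layers: 158 / 0.03 → 5267 (rounded up).
Hatch length per layer = 1180 / 0.12, so 9833.3 mm.
Scan time per layer = 9833.3 / 3930, so 2.5021 s.
Per-layer time: 2.5021 + 16.6 → 19.1021 s.
5267 layers × 19.1021 s/layer = 100610.7607 s, i.e. 27.95 hours.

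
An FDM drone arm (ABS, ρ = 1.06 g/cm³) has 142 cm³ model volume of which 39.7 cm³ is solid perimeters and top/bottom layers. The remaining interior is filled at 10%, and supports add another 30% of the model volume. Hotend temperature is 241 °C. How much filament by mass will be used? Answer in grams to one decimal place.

Interior volume = 142 − 39.7 = 102.3 cm³.
Infill volume: 0.10 × 102.3 → 10.23 cm³.
Support: 0.30 × 142 → 42.6 cm³.
Total extruded = 39.7 + 10.23 + 42.6, so 92.53 cm³.
Mass = 92.53 × 1.06, so 98.0818 g.

98.1 g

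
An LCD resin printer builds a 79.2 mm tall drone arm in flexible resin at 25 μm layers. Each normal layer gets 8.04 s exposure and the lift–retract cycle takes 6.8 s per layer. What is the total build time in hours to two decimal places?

Layers = ⌈79.2/0.025⌉ = 3168.
Per-layer time: 8.04 + 6.8 → 14.84 s.
Total = 3168 × 14.84 = 47013.12 s = 13.06 hours.

13.06 hours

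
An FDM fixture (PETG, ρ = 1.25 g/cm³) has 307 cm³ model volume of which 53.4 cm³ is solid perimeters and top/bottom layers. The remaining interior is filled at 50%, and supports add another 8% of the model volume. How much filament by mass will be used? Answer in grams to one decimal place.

256.0 g

Interior volume = 307 − 53.4 = 253.6 cm³.
Deposited infill = 0.50 × 253.6, so 126.8 cm³.
Support = 0.08 × 307, so 24.56 cm³.
Total extruded = 53.4 + 126.8 + 24.56, so 204.76 cm³.
Mass = 204.76 × 1.25, so 255.95 g.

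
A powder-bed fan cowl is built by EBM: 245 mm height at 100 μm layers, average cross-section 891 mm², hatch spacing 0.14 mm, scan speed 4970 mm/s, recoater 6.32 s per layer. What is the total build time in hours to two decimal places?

5.17 hours

Number of layers: 245 / 0.1 → 2450 (rounded up).
Scan path per layer = 891 / 0.14, so 6364.3 mm.
Scan time per layer = 6364.3 / 4970, so 1.2805 s.
Layer cycle = 1.2805 + 6.32 = 7.6005 s.
Build time = 2450 × 7.6005 = 18621.225 s = 5.17 hours.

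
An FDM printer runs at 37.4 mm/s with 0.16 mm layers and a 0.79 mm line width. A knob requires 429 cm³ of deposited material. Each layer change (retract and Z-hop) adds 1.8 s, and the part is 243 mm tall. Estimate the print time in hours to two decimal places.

25.97 hours

Bead cross-section = 0.16 × 0.79, so 0.1264 mm².
Path length: 429000 mm³ / 0.1264 mm² → 3393987.3 mm.
Extrusion time = 3393987.3 / 37.4 = 90748.3 s.
Layer count = ceil(243 / 0.16) = 1519.
Non-print overhead: 1519 × 1.8 → 2734.2 s.
Altogether 90748.3 + 2734.2 = 93482.5 s, i.e. 25.97 hours.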